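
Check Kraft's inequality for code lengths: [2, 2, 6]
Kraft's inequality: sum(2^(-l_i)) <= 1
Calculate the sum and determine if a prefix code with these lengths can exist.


Sum = 2^(-2) + 2^(-2) + 2^(-6)
    = 0.25 + 0.25 + 0.015625
    = 33/64 = 0.515625
Since 0.515625 <= 1, Kraft's inequality IS satisfied.
A prefix code with these lengths CAN exist.

Kraft sum = 0.515625. Satisfied.


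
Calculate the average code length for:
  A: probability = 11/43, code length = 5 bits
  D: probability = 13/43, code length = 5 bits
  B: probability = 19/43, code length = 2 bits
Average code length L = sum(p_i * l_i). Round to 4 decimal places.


Weighted contributions p_i * l_i:
  A: (11/43) * 5 = 55/43
  D: (13/43) * 5 = 65/43
  B: (19/43) * 2 = 38/43
Sum = (55 + 65 + 38)/43 = 158/43

L = 158/43 = 3.6744 bits/symbol


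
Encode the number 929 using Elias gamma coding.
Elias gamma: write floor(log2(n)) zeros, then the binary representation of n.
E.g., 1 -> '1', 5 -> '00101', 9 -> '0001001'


num_bits = floor(log2(929)) + 1 = 10
leading_zeros = num_bits - 1 = 9
binary(929) = 1110100001

Elias gamma(929) = '000000000' + '1110100001' = 0000000001110100001 (19 bits)


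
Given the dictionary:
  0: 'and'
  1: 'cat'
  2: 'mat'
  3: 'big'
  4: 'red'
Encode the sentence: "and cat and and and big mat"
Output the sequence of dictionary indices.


Look up each word in the dictionary:
  'and' -> 0
  'cat' -> 1
  'and' -> 0
  'and' -> 0
  'and' -> 0
  'big' -> 3
  'mat' -> 2

Encoded: [0, 1, 0, 0, 0, 3, 2]


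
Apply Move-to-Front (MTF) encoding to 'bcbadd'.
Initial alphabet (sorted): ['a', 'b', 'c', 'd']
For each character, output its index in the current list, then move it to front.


MTF encoding:
'b': index 1 in ['a', 'b', 'c', 'd'] -> ['b', 'a', 'c', 'd']
'c': index 2 in ['b', 'a', 'c', 'd'] -> ['c', 'b', 'a', 'd']
'b': index 1 in ['c', 'b', 'a', 'd'] -> ['b', 'c', 'a', 'd']
'a': index 2 in ['b', 'c', 'a', 'd'] -> ['a', 'b', 'c', 'd']
'd': index 3 in ['a', 'b', 'c', 'd'] -> ['d', 'a', 'b', 'c']
'd': index 0 in ['d', 'a', 'b', 'c'] -> ['d', 'a', 'b', 'c']


Output: [1, 2, 1, 2, 3, 0]


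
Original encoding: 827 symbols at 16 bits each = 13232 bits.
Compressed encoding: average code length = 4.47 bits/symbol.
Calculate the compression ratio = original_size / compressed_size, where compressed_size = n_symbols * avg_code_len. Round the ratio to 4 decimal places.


original_size = n_symbols * orig_bits = 827 * 16 = 13232 bits
compressed_size = n_symbols * avg_code_len = 827 * 4.47 = 3696.69 bits
ratio = original_size / compressed_size = 13232 / 3696.69 = 3.5794

Compression ratio = 3.5794


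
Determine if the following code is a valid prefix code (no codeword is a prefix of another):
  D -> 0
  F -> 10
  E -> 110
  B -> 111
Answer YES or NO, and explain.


Checking each pair (does one codeword prefix another?):
  D='0' vs F='10': no prefix
  D='0' vs E='110': no prefix
  D='0' vs B='111': no prefix
  F='10' vs D='0': no prefix
  F='10' vs E='110': no prefix
  F='10' vs B='111': no prefix
  E='110' vs D='0': no prefix
  E='110' vs F='10': no prefix
  E='110' vs B='111': no prefix
  B='111' vs D='0': no prefix
  B='111' vs F='10': no prefix
  B='111' vs E='110': no prefix
No violation found over all pairs.

YES -- this is a valid prefix code. No codeword is a prefix of any other codeword.


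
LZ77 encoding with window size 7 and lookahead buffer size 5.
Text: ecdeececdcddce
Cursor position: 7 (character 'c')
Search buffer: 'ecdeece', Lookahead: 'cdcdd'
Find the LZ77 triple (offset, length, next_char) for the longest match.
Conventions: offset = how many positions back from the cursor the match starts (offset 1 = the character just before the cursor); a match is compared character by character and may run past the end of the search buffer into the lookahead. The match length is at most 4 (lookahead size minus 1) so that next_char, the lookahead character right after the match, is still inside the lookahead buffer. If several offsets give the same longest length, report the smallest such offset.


Try each offset into the search buffer:
  offset=1 (pos 6, char 'e'): match length 0
  offset=2 (pos 5, char 'c'): match length 1
  offset=3 (pos 4, char 'e'): match length 0
  offset=4 (pos 3, char 'e'): match length 0
  offset=5 (pos 2, char 'd'): match length 0
  offset=6 (pos 1, char 'c'): match length 2
  offset=7 (pos 0, char 'e'): match length 0
Longest match has length 2 at offset 6.
next_char = character at position 7 + 2 = 9 -> 'c'

Best match: offset=6, length=2 (matching 'cd' starting at position 1)
LZ77 triple: (6, 2, 'c')


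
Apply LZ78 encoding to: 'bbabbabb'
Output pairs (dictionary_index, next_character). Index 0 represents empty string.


LZ78 encoding steps:
Dictionary: {0: ''}
Step 1: w='' (idx 0), next='b' -> output (0, 'b'), add 'b' as idx 1
Step 2: w='b' (idx 1), next='a' -> output (1, 'a'), add 'ba' as idx 2
Step 3: w='b' (idx 1), next='b' -> output (1, 'b'), add 'bb' as idx 3
Step 4: w='' (idx 0), next='a' -> output (0, 'a'), add 'a' as idx 4
Step 5: w='bb' (idx 3), end of input -> output (3, '')


Encoded: [(0, 'b'), (1, 'a'), (1, 'b'), (0, 'a'), (3, '')]


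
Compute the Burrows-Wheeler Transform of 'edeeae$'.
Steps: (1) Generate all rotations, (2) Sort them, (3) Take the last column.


Rotations (sorted):
  0: $edeeae -> last char: e
  1: ae$edee -> last char: e
  2: deeae$e -> last char: e
  3: e$edeea -> last char: a
  4: eae$ede -> last char: e
  5: edeeae$ -> last char: $
  6: eeae$ed -> last char: d


BWT = eeeae$d


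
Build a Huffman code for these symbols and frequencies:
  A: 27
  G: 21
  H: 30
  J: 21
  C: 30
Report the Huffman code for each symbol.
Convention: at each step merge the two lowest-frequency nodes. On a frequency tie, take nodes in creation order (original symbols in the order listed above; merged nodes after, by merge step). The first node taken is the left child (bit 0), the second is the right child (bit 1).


Huffman tree construction:
Step 1: Merge G(21) + J(21) = 42
Step 2: Merge A(27) + H(30) = 57
Step 3: Merge C(30) + (G+J)(42) = 72
Step 4: Merge (A+H)(57) + (C+(G+J))(72) = 129
Read each symbol's code off the tree from the root (left child = 0, right child = 1).

Codes:
  A: 00 (length 2)
  G: 110 (length 3)
  H: 01 (length 2)
  J: 111 (length 3)
  C: 10 (length 2)
Average code length: 300/129 = 2.3256 bits/symbol


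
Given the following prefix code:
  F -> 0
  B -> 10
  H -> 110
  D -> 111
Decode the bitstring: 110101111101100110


Decoding step by step:
Bits 110 -> H
Bits 10 -> B
Bits 111 -> D
Bits 110 -> H
Bits 110 -> H
Bits 0 -> F
Bits 110 -> H


Decoded message: HBDHHFH


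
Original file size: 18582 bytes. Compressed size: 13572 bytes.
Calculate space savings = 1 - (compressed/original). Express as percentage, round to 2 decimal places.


ratio = compressed/original = 13572/18582 = 0.730384
savings = 1 - ratio = 1 - 0.730384 = 0.269616
as a percentage: 0.269616 * 100 = 26.96%

Space savings = 1 - 13572/18582 = 26.96%


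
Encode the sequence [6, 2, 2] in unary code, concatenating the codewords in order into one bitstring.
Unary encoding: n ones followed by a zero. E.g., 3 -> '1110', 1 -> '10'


Encode each number as n ones followed by a terminating 0:
  6 -> 1111110 (7 bits)
  2 -> 110 (3 bits)
  2 -> 110 (3 bits)
Total length = 7 + 3 + 3 = 13 bits.

Unary([6, 2, 2]) = 1111110110110 (13 bits)


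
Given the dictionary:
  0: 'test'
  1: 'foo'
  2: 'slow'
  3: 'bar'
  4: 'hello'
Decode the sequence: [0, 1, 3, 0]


Look up each index in the dictionary:
  0 -> 'test'
  1 -> 'foo'
  3 -> 'bar'
  0 -> 'test'

Decoded: "test foo bar test"


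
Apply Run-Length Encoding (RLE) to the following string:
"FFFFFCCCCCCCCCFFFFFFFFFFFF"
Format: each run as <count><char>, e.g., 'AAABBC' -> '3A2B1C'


Scanning runs left to right:
  i=0: run of 'F' x 5 -> '5F'
  i=5: run of 'C' x 9 -> '9C'
  i=14: run of 'F' x 12 -> '12F'

RLE = 5F9C12F


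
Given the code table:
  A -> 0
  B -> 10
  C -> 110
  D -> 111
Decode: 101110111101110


Decoding:
10 -> B
111 -> D
0 -> A
111 -> D
10 -> B
111 -> D
0 -> A


Result: BDADBDA


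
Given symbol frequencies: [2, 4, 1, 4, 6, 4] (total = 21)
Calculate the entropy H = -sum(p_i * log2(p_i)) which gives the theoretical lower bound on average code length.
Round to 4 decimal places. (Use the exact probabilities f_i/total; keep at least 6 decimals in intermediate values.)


Per-symbol terms -p_i * log2(p_i) with p_i = f_i/21:
  p = 2/21 = 0.095238: log2(p) = -3.392317, -p*log2(p) = 0.323078
  p = 4/21 = 0.190476: log2(p) = -2.392317, -p*log2(p) = 0.455680
  p = 1/21 = 0.047619: log2(p) = -4.392317, -p*log2(p) = 0.209158
  p = 4/21 = 0.190476: log2(p) = -2.392317, -p*log2(p) = 0.455680
  p = 6/21 = 0.285714: log2(p) = -1.807355, -p*log2(p) = 0.516387
  p = 4/21 = 0.190476: log2(p) = -2.392317, -p*log2(p) = 0.455680
H = 0.323078 + 0.455680 + 0.209158 + 0.455680 + 0.516387 + 0.455680 = 2.415663

H = 2.4157 bits/symbol


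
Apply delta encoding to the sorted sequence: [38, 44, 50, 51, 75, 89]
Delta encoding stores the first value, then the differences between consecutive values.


First value: 38
Deltas:
  44 - 38 = 6
  50 - 44 = 6
  51 - 50 = 1
  75 - 51 = 24
  89 - 75 = 14


Delta encoded: [38, 6, 6, 1, 24, 14]


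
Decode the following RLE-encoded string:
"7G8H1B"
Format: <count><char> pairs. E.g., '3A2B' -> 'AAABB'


Expanding each <count><char> pair:
  7G -> 'GGGGGGG'
  8H -> 'HHHHHHHH'
  1B -> 'B'

Decoded = GGGGGGGHHHHHHHHB


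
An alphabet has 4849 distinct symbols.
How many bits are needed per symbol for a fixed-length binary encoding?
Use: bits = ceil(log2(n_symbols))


log2(4849) = 12.2435
Bracket: 2^12 = 4096 < 4849 <= 2^13 = 8192
So ceil(log2(4849)) = 13

bits = ceil(log2(4849)) = ceil(12.2435) = 13 bits


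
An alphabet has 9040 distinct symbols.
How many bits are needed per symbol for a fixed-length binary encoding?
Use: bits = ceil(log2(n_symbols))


log2(9040) = 13.1421
Bracket: 2^13 = 8192 < 9040 <= 2^14 = 16384
So ceil(log2(9040)) = 14

bits = ceil(log2(9040)) = ceil(13.1421) = 14 bits


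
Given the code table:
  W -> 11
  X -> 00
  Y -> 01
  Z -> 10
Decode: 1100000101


Decoding:
11 -> W
00 -> X
00 -> X
01 -> Y
01 -> Y


Result: WXXYY


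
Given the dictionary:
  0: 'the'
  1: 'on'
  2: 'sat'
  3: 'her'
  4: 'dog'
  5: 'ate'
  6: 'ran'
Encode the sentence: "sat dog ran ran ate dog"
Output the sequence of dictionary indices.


Look up each word in the dictionary:
  'sat' -> 2
  'dog' -> 4
  'ran' -> 6
  'ran' -> 6
  'ate' -> 5
  'dog' -> 4

Encoded: [2, 4, 6, 6, 5, 4]


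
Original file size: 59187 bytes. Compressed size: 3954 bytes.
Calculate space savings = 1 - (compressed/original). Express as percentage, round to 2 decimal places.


ratio = compressed/original = 3954/59187 = 0.066805
savings = 1 - ratio = 1 - 0.066805 = 0.933195
as a percentage: 0.933195 * 100 = 93.32%

Space savings = 1 - 3954/59187 = 93.32%


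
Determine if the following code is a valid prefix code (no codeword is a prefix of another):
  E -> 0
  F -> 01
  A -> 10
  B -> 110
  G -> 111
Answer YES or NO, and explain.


Checking each pair (does one codeword prefix another?):
  E='0' vs F='01': prefix -- VIOLATION

NO -- this is NOT a valid prefix code. E (0) is a prefix of F (01).


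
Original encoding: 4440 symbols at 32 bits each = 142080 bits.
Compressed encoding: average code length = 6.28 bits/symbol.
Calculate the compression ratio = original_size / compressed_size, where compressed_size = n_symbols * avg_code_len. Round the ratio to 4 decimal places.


original_size = n_symbols * orig_bits = 4440 * 32 = 142080 bits
compressed_size = n_symbols * avg_code_len = 4440 * 6.28 = 27883.2 bits
ratio = original_size / compressed_size = 142080 / 27883.2 = 5.0955

Compression ratio = 5.0955


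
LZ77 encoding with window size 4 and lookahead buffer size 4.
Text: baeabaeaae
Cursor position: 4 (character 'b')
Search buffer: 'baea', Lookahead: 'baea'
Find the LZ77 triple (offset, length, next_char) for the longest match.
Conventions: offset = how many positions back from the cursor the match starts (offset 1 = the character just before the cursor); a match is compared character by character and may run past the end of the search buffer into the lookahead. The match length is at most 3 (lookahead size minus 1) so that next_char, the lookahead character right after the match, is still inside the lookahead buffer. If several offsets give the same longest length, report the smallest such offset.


Try each offset into the search buffer:
  offset=1 (pos 3, char 'a'): match length 0
  offset=2 (pos 2, char 'e'): match length 0
  offset=3 (pos 1, char 'a'): match length 0
  offset=4 (pos 0, char 'b'): match length 3
Longest match has length 3 at offset 4.
next_char = character at position 4 + 3 = 7 -> 'a'

Best match: offset=4, length=3 (matching 'bae' starting at position 0)
LZ77 triple: (4, 3, 'a')


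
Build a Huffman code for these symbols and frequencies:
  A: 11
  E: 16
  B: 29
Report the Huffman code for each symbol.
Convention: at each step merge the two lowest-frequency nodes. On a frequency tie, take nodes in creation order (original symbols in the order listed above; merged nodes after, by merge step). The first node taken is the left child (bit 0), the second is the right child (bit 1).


Huffman tree construction:
Step 1: Merge A(11) + E(16) = 27
Step 2: Merge (A+E)(27) + B(29) = 56
Read each symbol's code off the tree from the root (left child = 0, right child = 1).

Codes:
  A: 00 (length 2)
  E: 01 (length 2)
  B: 1 (length 1)
Average code length: 83/56 = 1.4821 bits/symbol


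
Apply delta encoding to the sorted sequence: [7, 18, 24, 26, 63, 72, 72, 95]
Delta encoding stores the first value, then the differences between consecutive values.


First value: 7
Deltas:
  18 - 7 = 11
  24 - 18 = 6
  26 - 24 = 2
  63 - 26 = 37
  72 - 63 = 9
  72 - 72 = 0
  95 - 72 = 23


Delta encoded: [7, 11, 6, 2, 37, 9, 0, 23]


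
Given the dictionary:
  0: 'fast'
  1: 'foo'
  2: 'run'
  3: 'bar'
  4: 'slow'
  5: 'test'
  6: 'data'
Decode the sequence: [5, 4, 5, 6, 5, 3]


Look up each index in the dictionary:
  5 -> 'test'
  4 -> 'slow'
  5 -> 'test'
  6 -> 'data'
  5 -> 'test'
  3 -> 'bar'

Decoded: "test slow test data test bar"


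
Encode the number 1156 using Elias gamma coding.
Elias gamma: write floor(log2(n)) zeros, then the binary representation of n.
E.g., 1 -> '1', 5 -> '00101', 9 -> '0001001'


num_bits = floor(log2(1156)) + 1 = 11
leading_zeros = num_bits - 1 = 10
binary(1156) = 10010000100

Elias gamma(1156) = '0000000000' + '10010000100' = 000000000010010000100 (21 bits)


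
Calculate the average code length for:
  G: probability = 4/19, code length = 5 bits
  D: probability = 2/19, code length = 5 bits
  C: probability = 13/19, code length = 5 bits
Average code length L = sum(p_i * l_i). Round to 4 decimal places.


Weighted contributions p_i * l_i:
  G: (4/19) * 5 = 20/19
  D: (2/19) * 5 = 10/19
  C: (13/19) * 5 = 65/19
Sum = (20 + 10 + 65)/19 = 95/19

L = 95/19 = 5.0000 bits/symbol


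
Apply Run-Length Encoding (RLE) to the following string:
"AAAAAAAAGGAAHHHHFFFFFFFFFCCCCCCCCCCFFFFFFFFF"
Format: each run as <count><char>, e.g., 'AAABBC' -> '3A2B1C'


Scanning runs left to right:
  i=0: run of 'A' x 8 -> '8A'
  i=8: run of 'G' x 2 -> '2G'
  i=10: run of 'A' x 2 -> '2A'
  i=12: run of 'H' x 4 -> '4H'
  i=16: run of 'F' x 9 -> '9F'
  i=25: run of 'C' x 10 -> '10C'
  i=35: run of 'F' x 9 -> '9F'

RLE = 8A2G2A4H9F10C9F


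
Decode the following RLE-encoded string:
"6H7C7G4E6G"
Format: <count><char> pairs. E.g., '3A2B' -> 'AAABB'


Expanding each <count><char> pair:
  6H -> 'HHHHHH'
  7C -> 'CCCCCCC'
  7G -> 'GGGGGGG'
  4E -> 'EEEE'
  6G -> 'GGGGGG'

Decoded = HHHHHHCCCCCCCGGGGGGGEEEEGGGGGG


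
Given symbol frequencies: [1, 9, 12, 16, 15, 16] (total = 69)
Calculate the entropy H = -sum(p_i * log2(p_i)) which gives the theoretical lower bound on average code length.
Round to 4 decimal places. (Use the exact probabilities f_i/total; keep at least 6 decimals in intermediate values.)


Per-symbol terms -p_i * log2(p_i) with p_i = f_i/69:
  p = 1/69 = 0.014493: log2(p) = -6.108524, -p*log2(p) = 0.088529
  p = 9/69 = 0.130435: log2(p) = -2.938599, -p*log2(p) = 0.383296
  p = 12/69 = 0.173913: log2(p) = -2.523562, -p*log2(p) = 0.438880
  p = 16/69 = 0.231884: log2(p) = -2.108524, -p*log2(p) = 0.488933
  p = 15/69 = 0.217391: log2(p) = -2.201634, -p*log2(p) = 0.478616
  p = 16/69 = 0.231884: log2(p) = -2.108524, -p*log2(p) = 0.488933
H = 0.088529 + 0.383296 + 0.438880 + 0.488933 + 0.478616 + 0.488933 = 2.367187

H = 2.3672 bits/symbol


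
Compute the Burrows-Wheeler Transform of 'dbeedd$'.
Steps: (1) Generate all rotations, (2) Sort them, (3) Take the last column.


Rotations (sorted):
  0: $dbeedd -> last char: d
  1: beedd$d -> last char: d
  2: d$dbeed -> last char: d
  3: dbeedd$ -> last char: $
  4: dd$dbee -> last char: e
  5: edd$dbe -> last char: e
  6: eedd$db -> last char: b


BWT = ddd$eeb


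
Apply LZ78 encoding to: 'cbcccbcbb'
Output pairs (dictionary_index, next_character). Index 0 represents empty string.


LZ78 encoding steps:
Dictionary: {0: ''}
Step 1: w='' (idx 0), next='c' -> output (0, 'c'), add 'c' as idx 1
Step 2: w='' (idx 0), next='b' -> output (0, 'b'), add 'b' as idx 2
Step 3: w='c' (idx 1), next='c' -> output (1, 'c'), add 'cc' as idx 3
Step 4: w='c' (idx 1), next='b' -> output (1, 'b'), add 'cb' as idx 4
Step 5: w='cb' (idx 4), next='b' -> output (4, 'b'), add 'cbb' as idx 5


Encoded: [(0, 'c'), (0, 'b'), (1, 'c'), (1, 'b'), (4, 'b')]


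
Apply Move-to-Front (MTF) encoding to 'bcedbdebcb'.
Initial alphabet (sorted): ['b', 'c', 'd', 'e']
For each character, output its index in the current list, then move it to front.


MTF encoding:
'b': index 0 in ['b', 'c', 'd', 'e'] -> ['b', 'c', 'd', 'e']
'c': index 1 in ['b', 'c', 'd', 'e'] -> ['c', 'b', 'd', 'e']
'e': index 3 in ['c', 'b', 'd', 'e'] -> ['e', 'c', 'b', 'd']
'd': index 3 in ['e', 'c', 'b', 'd'] -> ['d', 'e', 'c', 'b']
'b': index 3 in ['d', 'e', 'c', 'b'] -> ['b', 'd', 'e', 'c']
'd': index 1 in ['b', 'd', 'e', 'c'] -> ['d', 'b', 'e', 'c']
'e': index 2 in ['d', 'b', 'e', 'c'] -> ['e', 'd', 'b', 'c']
'b': index 2 in ['e', 'd', 'b', 'c'] -> ['b', 'e', 'd', 'c']
'c': index 3 in ['b', 'e', 'd', 'c'] -> ['c', 'b', 'e', 'd']
'b': index 1 in ['c', 'b', 'e', 'd'] -> ['b', 'c', 'e', 'd']


Output: [0, 1, 3, 3, 3, 1, 2, 2, 3, 1]


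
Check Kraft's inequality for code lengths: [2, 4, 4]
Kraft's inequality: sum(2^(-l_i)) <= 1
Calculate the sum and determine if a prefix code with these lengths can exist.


Sum = 2^(-2) + 2^(-4) + 2^(-4)
    = 0.25 + 0.0625 + 0.0625
    = 6/16 = 0.375
Since 0.375 <= 1, Kraft's inequality IS satisfied.
A prefix code with these lengths CAN exist.

Kraft sum = 0.375. Satisfied.


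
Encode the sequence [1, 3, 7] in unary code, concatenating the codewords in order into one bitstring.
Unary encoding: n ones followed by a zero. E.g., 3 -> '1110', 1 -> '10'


Encode each number as n ones followed by a terminating 0:
  1 -> 10 (2 bits)
  3 -> 1110 (4 bits)
  7 -> 11111110 (8 bits)
Total length = 2 + 4 + 8 = 14 bits.

Unary([1, 3, 7]) = 10111011111110 (14 bits)


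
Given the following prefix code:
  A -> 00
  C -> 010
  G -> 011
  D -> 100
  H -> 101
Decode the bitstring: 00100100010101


Decoding step by step:
Bits 00 -> A
Bits 100 -> D
Bits 100 -> D
Bits 010 -> C
Bits 101 -> H


Decoded message: ADDCH


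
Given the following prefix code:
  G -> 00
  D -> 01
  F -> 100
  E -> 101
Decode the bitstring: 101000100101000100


Decoding step by step:
Bits 101 -> E
Bits 00 -> G
Bits 01 -> D
Bits 00 -> G
Bits 101 -> E
Bits 00 -> G
Bits 01 -> D
Bits 00 -> G


Decoded message: EGDGEGDG


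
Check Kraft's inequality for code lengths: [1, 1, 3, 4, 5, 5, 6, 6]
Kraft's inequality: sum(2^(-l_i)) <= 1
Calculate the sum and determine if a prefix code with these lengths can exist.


Sum = 2^(-1) + 2^(-1) + 2^(-3) + 2^(-4) + 2^(-5) + 2^(-5) + 2^(-6) + 2^(-6)
    = 0.5 + 0.5 + 0.125 + 0.0625 + 0.03125 + 0.03125 + 0.015625 + 0.015625
    = 82/64 = 1.28125
Since 1.28125 > 1, Kraft's inequality is NOT satisfied.
A prefix code with these lengths CANNOT exist.

Kraft sum = 1.28125. Not satisfied.


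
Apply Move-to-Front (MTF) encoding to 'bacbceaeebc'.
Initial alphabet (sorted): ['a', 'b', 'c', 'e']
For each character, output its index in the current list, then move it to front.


MTF encoding:
'b': index 1 in ['a', 'b', 'c', 'e'] -> ['b', 'a', 'c', 'e']
'a': index 1 in ['b', 'a', 'c', 'e'] -> ['a', 'b', 'c', 'e']
'c': index 2 in ['a', 'b', 'c', 'e'] -> ['c', 'a', 'b', 'e']
'b': index 2 in ['c', 'a', 'b', 'e'] -> ['b', 'c', 'a', 'e']
'c': index 1 in ['b', 'c', 'a', 'e'] -> ['c', 'b', 'a', 'e']
'e': index 3 in ['c', 'b', 'a', 'e'] -> ['e', 'c', 'b', 'a']
'a': index 3 in ['e', 'c', 'b', 'a'] -> ['a', 'e', 'c', 'b']
'e': index 1 in ['a', 'e', 'c', 'b'] -> ['e', 'a', 'c', 'b']
'e': index 0 in ['e', 'a', 'c', 'b'] -> ['e', 'a', 'c', 'b']
'b': index 3 in ['e', 'a', 'c', 'b'] -> ['b', 'e', 'a', 'c']
'c': index 3 in ['b', 'e', 'a', 'c'] -> ['c', 'b', 'e', 'a']


Output: [1, 1, 2, 2, 1, 3, 3, 1, 0, 3, 3]


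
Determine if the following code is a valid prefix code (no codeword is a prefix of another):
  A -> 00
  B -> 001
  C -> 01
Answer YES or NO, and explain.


Checking each pair (does one codeword prefix another?):
  A='00' vs B='001': prefix -- VIOLATION

NO -- this is NOT a valid prefix code. A (00) is a prefix of B (001).


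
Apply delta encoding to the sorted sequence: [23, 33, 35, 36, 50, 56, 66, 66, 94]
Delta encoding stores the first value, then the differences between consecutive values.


First value: 23
Deltas:
  33 - 23 = 10
  35 - 33 = 2
  36 - 35 = 1
  50 - 36 = 14
  56 - 50 = 6
  66 - 56 = 10
  66 - 66 = 0
  94 - 66 = 28


Delta encoded: [23, 10, 2, 1, 14, 6, 10, 0, 28]


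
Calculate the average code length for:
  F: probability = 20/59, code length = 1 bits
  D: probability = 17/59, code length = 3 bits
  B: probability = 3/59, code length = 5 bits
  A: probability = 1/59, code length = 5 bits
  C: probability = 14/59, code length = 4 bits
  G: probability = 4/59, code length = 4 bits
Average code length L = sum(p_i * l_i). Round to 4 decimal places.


Weighted contributions p_i * l_i:
  F: (20/59) * 1 = 20/59
  D: (17/59) * 3 = 51/59
  B: (3/59) * 5 = 15/59
  A: (1/59) * 5 = 5/59
  C: (14/59) * 4 = 56/59
  G: (4/59) * 4 = 16/59
Sum = (20 + 51 + 15 + 5 + 56 + 16)/59 = 163/59

L = 163/59 = 2.7627 bits/symbol


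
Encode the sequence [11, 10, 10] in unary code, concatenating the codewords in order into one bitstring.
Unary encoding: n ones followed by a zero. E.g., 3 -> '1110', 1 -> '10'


Encode each number as n ones followed by a terminating 0:
  11 -> 111111111110 (12 bits)
  10 -> 11111111110 (11 bits)
  10 -> 11111111110 (11 bits)
Total length = 12 + 11 + 11 = 34 bits.

Unary([11, 10, 10]) = 1111111111101111111111011111111110 (34 bits)


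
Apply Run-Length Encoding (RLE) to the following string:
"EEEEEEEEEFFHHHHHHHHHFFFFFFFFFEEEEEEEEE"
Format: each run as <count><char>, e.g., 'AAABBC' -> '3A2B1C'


Scanning runs left to right:
  i=0: run of 'E' x 9 -> '9E'
  i=9: run of 'F' x 2 -> '2F'
  i=11: run of 'H' x 9 -> '9H'
  i=20: run of 'F' x 9 -> '9F'
  i=29: run of 'E' x 9 -> '9E'

RLE = 9E2F9H9F9E


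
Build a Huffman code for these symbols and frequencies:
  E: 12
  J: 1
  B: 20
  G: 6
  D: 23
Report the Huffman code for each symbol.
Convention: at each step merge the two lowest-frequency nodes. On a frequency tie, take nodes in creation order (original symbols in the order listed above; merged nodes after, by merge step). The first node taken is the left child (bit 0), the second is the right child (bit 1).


Huffman tree construction:
Step 1: Merge J(1) + G(6) = 7
Step 2: Merge (J+G)(7) + E(12) = 19
Step 3: Merge ((J+G)+E)(19) + B(20) = 39
Step 4: Merge D(23) + (((J+G)+E)+B)(39) = 62
Read each symbol's code off the tree from the root (left child = 0, right child = 1).

Codes:
  E: 101 (length 3)
  J: 1000 (length 4)
  B: 11 (length 2)
  G: 1001 (length 4)
  D: 0 (length 1)
Average code length: 127/62 = 2.0484 bits/symbol


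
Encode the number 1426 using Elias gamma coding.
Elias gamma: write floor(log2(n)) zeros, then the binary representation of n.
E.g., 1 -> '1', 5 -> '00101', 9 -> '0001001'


num_bits = floor(log2(1426)) + 1 = 11
leading_zeros = num_bits - 1 = 10
binary(1426) = 10110010010

Elias gamma(1426) = '0000000000' + '10110010010' = 000000000010110010010 (21 bits)


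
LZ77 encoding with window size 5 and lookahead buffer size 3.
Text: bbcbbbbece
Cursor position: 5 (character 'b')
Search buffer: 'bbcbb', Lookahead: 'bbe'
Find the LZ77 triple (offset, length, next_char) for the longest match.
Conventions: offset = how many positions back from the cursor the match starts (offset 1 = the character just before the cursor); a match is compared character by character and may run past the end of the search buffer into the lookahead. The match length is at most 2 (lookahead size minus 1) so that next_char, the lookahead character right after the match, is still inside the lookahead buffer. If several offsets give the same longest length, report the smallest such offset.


Try each offset into the search buffer:
  offset=1 (pos 4, char 'b'): match length 2
  offset=2 (pos 3, char 'b'): match length 2
  offset=3 (pos 2, char 'c'): match length 0
  offset=4 (pos 1, char 'b'): match length 1
  offset=5 (pos 0, char 'b'): match length 2
Longest match has length 2, found at offsets 1, 2, 5; take the smallest, offset 1.
next_char = character at position 5 + 2 = 7 -> 'e'

Best match: offset=1, length=2 (matching 'bb' starting at position 4)
LZ77 triple: (1, 2, 'e')


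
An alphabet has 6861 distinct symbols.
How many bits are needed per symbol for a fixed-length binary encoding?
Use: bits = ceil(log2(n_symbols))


log2(6861) = 12.7442
Bracket: 2^12 = 4096 < 6861 <= 2^13 = 8192
So ceil(log2(6861)) = 13

bits = ceil(log2(6861)) = ceil(12.7442) = 13 bits


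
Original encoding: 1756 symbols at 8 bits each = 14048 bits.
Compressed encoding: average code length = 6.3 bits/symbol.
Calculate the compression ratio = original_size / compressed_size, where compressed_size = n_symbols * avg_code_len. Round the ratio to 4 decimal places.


original_size = n_symbols * orig_bits = 1756 * 8 = 14048 bits
compressed_size = n_symbols * avg_code_len = 1756 * 6.3 = 11062.8 bits
ratio = original_size / compressed_size = 14048 / 11062.8 = 1.2698

Compression ratio = 1.2698


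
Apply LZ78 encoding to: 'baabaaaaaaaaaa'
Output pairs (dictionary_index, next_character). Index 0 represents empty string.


LZ78 encoding steps:
Dictionary: {0: ''}
Step 1: w='' (idx 0), next='b' -> output (0, 'b'), add 'b' as idx 1
Step 2: w='' (idx 0), next='a' -> output (0, 'a'), add 'a' as idx 2
Step 3: w='a' (idx 2), next='b' -> output (2, 'b'), add 'ab' as idx 3
Step 4: w='a' (idx 2), next='a' -> output (2, 'a'), add 'aa' as idx 4
Step 5: w='aa' (idx 4), next='a' -> output (4, 'a'), add 'aaa' as idx 5
Step 6: w='aaa' (idx 5), next='a' -> output (5, 'a'), add 'aaaa' as idx 6
Step 7: w='a' (idx 2), end of input -> output (2, '')


Encoded: [(0, 'b'), (0, 'a'), (2, 'b'), (2, 'a'), (4, 'a'), (5, 'a'), (2, '')]


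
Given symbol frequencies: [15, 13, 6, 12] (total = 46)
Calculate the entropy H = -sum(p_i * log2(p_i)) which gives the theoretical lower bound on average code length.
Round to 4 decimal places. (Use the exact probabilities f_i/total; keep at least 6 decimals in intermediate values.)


Per-symbol terms -p_i * log2(p_i) with p_i = f_i/46:
  p = 15/46 = 0.326087: log2(p) = -1.616671, -p*log2(p) = 0.527175
  p = 13/46 = 0.282609: log2(p) = -1.823122, -p*log2(p) = 0.515230
  p = 6/46 = 0.130435: log2(p) = -2.938599, -p*log2(p) = 0.383296
  p = 12/46 = 0.260870: log2(p) = -1.938599, -p*log2(p) = 0.505722
H = 0.527175 + 0.515230 + 0.383296 + 0.505722 = 1.931423

H = 1.9314 bits/symbol


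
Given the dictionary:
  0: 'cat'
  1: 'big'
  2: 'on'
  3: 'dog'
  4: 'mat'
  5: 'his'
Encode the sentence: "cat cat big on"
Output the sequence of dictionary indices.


Look up each word in the dictionary:
  'cat' -> 0
  'cat' -> 0
  'big' -> 1
  'on' -> 2

Encoded: [0, 0, 1, 2]


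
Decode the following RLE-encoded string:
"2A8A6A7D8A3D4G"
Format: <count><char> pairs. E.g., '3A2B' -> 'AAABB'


Expanding each <count><char> pair:
  2A -> 'AA'
  8A -> 'AAAAAAAA'
  6A -> 'AAAAAA'
  7D -> 'DDDDDDD'
  8A -> 'AAAAAAAA'
  3D -> 'DDD'
  4G -> 'GGGG'

Decoded = AAAAAAAAAAAAAAAADDDDDDDAAAAAAAADDDGGGG


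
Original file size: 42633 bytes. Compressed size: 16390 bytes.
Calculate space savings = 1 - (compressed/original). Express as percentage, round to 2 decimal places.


ratio = compressed/original = 16390/42633 = 0.384444
savings = 1 - ratio = 1 - 0.384444 = 0.615556
as a percentage: 0.615556 * 100 = 61.56%

Space savings = 1 - 16390/42633 = 61.56%


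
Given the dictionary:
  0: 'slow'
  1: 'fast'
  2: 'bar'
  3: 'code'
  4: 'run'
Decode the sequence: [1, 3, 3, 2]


Look up each index in the dictionary:
  1 -> 'fast'
  3 -> 'code'
  3 -> 'code'
  2 -> 'bar'

Decoded: "fast code code bar"


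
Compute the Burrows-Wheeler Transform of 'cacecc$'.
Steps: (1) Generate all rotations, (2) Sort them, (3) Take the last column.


Rotations (sorted):
  0: $cacecc -> last char: c
  1: acecc$c -> last char: c
  2: c$cacec -> last char: c
  3: cacecc$ -> last char: $
  4: cc$cace -> last char: e
  5: cecc$ca -> last char: a
  6: ecc$cac -> last char: c


BWT = ccc$eac


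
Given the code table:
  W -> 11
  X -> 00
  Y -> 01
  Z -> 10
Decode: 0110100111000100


Decoding:
01 -> Y
10 -> Z
10 -> Z
01 -> Y
11 -> W
00 -> X
01 -> Y
00 -> X


Result: YZZYWXYX


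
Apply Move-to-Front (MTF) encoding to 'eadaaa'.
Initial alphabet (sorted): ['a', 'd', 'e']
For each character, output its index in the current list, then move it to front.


MTF encoding:
'e': index 2 in ['a', 'd', 'e'] -> ['e', 'a', 'd']
'a': index 1 in ['e', 'a', 'd'] -> ['a', 'e', 'd']
'd': index 2 in ['a', 'e', 'd'] -> ['d', 'a', 'e']
'a': index 1 in ['d', 'a', 'e'] -> ['a', 'd', 'e']
'a': index 0 in ['a', 'd', 'e'] -> ['a', 'd', 'e']
'a': index 0 in ['a', 'd', 'e'] -> ['a', 'd', 'e']


Output: [2, 1, 2, 1, 0, 0]


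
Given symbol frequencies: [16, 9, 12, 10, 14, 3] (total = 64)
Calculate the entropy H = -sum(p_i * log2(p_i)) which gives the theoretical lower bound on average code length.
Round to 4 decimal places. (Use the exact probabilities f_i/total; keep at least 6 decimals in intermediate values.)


Per-symbol terms -p_i * log2(p_i) with p_i = f_i/64:
  p = 16/64 = 0.250000: log2(p) = -2.000000, -p*log2(p) = 0.500000
  p = 9/64 = 0.140625: log2(p) = -2.830075, -p*log2(p) = 0.397979
  p = 12/64 = 0.187500: log2(p) = -2.415037, -p*log2(p) = 0.452820
  p = 10/64 = 0.156250: log2(p) = -2.678072, -p*log2(p) = 0.418449
  p = 14/64 = 0.218750: log2(p) = -2.192645, -p*log2(p) = 0.479641
  p = 3/64 = 0.046875: log2(p) = -4.415037, -p*log2(p) = 0.206955
H = 0.500000 + 0.397979 + 0.452820 + 0.418449 + 0.479641 + 0.206955 = 2.455844

H = 2.4558 bits/symbol


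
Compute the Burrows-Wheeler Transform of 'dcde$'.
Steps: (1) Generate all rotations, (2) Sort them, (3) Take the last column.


Rotations (sorted):
  0: $dcde -> last char: e
  1: cde$d -> last char: d
  2: dcde$ -> last char: $
  3: de$dc -> last char: c
  4: e$dcd -> last char: d


BWT = ed$cd


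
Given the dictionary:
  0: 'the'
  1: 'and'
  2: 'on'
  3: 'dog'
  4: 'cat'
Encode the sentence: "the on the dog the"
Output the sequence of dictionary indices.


Look up each word in the dictionary:
  'the' -> 0
  'on' -> 2
  'the' -> 0
  'dog' -> 3
  'the' -> 0

Encoded: [0, 2, 0, 3, 0]


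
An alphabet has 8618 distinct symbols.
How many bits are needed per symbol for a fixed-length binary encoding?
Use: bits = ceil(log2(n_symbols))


log2(8618) = 13.0731
Bracket: 2^13 = 8192 < 8618 <= 2^14 = 16384
So ceil(log2(8618)) = 14

bits = ceil(log2(8618)) = ceil(13.0731) = 14 bits


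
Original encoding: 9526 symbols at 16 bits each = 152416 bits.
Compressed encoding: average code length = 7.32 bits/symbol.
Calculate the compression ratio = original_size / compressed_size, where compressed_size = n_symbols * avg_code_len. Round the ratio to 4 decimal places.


original_size = n_symbols * orig_bits = 9526 * 16 = 152416 bits
compressed_size = n_symbols * avg_code_len = 9526 * 7.32 = 69730.32 bits
ratio = original_size / compressed_size = 152416 / 69730.32 = 2.1858

Compression ratio = 2.1858


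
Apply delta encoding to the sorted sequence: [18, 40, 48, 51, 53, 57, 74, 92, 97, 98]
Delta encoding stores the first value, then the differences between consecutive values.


First value: 18
Deltas:
  40 - 18 = 22
  48 - 40 = 8
  51 - 48 = 3
  53 - 51 = 2
  57 - 53 = 4
  74 - 57 = 17
  92 - 74 = 18
  97 - 92 = 5
  98 - 97 = 1


Delta encoded: [18, 22, 8, 3, 2, 4, 17, 18, 5, 1]


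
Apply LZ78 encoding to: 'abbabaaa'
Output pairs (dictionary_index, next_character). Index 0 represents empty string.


LZ78 encoding steps:
Dictionary: {0: ''}
Step 1: w='' (idx 0), next='a' -> output (0, 'a'), add 'a' as idx 1
Step 2: w='' (idx 0), next='b' -> output (0, 'b'), add 'b' as idx 2
Step 3: w='b' (idx 2), next='a' -> output (2, 'a'), add 'ba' as idx 3
Step 4: w='ba' (idx 3), next='a' -> output (3, 'a'), add 'baa' as idx 4
Step 5: w='a' (idx 1), end of input -> output (1, '')


Encoded: [(0, 'a'), (0, 'b'), (2, 'a'), (3, 'a'), (1, '')]


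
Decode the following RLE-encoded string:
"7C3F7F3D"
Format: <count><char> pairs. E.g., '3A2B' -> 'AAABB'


Expanding each <count><char> pair:
  7C -> 'CCCCCCC'
  3F -> 'FFF'
  7F -> 'FFFFFFF'
  3D -> 'DDD'

Decoded = CCCCCCCFFFFFFFFFFDDD


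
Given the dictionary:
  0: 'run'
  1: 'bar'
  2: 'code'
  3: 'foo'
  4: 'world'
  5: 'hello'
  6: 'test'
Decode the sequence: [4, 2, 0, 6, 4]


Look up each index in the dictionary:
  4 -> 'world'
  2 -> 'code'
  0 -> 'run'
  6 -> 'test'
  4 -> 'world'

Decoded: "world code run test world"


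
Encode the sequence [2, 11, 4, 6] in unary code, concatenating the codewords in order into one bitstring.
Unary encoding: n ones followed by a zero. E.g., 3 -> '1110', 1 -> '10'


Encode each number as n ones followed by a terminating 0:
  2 -> 110 (3 bits)
  11 -> 111111111110 (12 bits)
  4 -> 11110 (5 bits)
  6 -> 1111110 (7 bits)
Total length = 3 + 12 + 5 + 7 = 27 bits.

Unary([2, 11, 4, 6]) = 110111111111110111101111110 (27 bits)


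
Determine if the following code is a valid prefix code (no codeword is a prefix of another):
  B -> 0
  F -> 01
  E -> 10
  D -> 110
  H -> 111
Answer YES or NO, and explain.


Checking each pair (does one codeword prefix another?):
  B='0' vs F='01': prefix -- VIOLATION

NO -- this is NOT a valid prefix code. B (0) is a prefix of F (01).


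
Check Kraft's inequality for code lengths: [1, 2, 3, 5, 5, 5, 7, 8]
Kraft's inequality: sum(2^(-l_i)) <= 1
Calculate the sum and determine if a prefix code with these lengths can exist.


Sum = 2^(-1) + 2^(-2) + 2^(-3) + 2^(-5) + 2^(-5) + 2^(-5) + 2^(-7) + 2^(-8)
    = 0.5 + 0.25 + 0.125 + 0.03125 + 0.03125 + 0.03125 + 0.0078125 + 0.00390625
    = 251/256 = 0.98046875
Since 0.98046875 <= 1, Kraft's inequality IS satisfied.
A prefix code with these lengths CAN exist.

Kraft sum = 0.98046875. Satisfied.


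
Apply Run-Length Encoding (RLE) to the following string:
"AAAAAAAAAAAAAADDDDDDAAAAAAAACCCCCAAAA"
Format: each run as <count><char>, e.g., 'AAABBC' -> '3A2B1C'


Scanning runs left to right:
  i=0: run of 'A' x 14 -> '14A'
  i=14: run of 'D' x 6 -> '6D'
  i=20: run of 'A' x 8 -> '8A'
  i=28: run of 'C' x 5 -> '5C'
  i=33: run of 'A' x 4 -> '4A'

RLE = 14A6D8A5C4A


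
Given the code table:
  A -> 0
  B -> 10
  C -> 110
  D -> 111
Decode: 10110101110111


Decoding:
10 -> B
110 -> C
10 -> B
111 -> D
0 -> A
111 -> D


Result: BCBDAD


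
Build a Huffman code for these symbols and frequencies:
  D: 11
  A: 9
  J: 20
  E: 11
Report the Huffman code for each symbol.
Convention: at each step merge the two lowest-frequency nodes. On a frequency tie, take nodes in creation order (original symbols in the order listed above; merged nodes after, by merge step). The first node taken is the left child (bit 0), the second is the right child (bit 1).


Huffman tree construction:
Step 1: Merge A(9) + D(11) = 20
Step 2: Merge E(11) + J(20) = 31
Step 3: Merge (A+D)(20) + (E+J)(31) = 51
Read each symbol's code off the tree from the root (left child = 0, right child = 1).

Codes:
  D: 01 (length 2)
  A: 00 (length 2)
  J: 11 (length 2)
  E: 10 (length 2)
Average code length: 102/51 = 2.0000 bits/symbol


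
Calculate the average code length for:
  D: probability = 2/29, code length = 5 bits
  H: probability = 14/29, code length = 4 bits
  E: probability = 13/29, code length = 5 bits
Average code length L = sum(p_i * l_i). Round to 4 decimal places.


Weighted contributions p_i * l_i:
  D: (2/29) * 5 = 10/29
  H: (14/29) * 4 = 56/29
  E: (13/29) * 5 = 65/29
Sum = (10 + 56 + 65)/29 = 131/29

L = 131/29 = 4.5172 bits/symbol


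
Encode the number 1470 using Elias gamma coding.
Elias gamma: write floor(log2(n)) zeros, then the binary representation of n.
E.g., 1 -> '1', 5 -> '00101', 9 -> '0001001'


num_bits = floor(log2(1470)) + 1 = 11
leading_zeros = num_bits - 1 = 10
binary(1470) = 10110111110

Elias gamma(1470) = '0000000000' + '10110111110' = 000000000010110111110 (21 bits)


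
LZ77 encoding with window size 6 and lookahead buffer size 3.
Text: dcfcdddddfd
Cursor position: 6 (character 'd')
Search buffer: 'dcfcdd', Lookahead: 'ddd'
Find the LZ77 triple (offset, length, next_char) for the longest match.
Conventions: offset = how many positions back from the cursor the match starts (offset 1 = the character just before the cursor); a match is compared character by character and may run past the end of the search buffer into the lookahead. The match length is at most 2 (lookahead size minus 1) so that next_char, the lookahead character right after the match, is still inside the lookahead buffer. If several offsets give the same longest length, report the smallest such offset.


Try each offset into the search buffer:
  offset=1 (pos 5, char 'd'): match length 2
  offset=2 (pos 4, char 'd'): match length 2
  offset=3 (pos 3, char 'c'): match length 0
  offset=4 (pos 2, char 'f'): match length 0
  offset=5 (pos 1, char 'c'): match length 0
  offset=6 (pos 0, char 'd'): match length 1
Longest match has length 2, found at offsets 1, 2; take the smallest, offset 1.
next_char = character at position 6 + 2 = 8 -> 'd'

Best match: offset=1, length=2 (matching 'dd' starting at position 5)
LZ77 triple: (1, 2, 'd')


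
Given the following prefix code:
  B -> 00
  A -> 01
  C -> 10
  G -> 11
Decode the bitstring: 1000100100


Decoding step by step:
Bits 10 -> C
Bits 00 -> B
Bits 10 -> C
Bits 01 -> A
Bits 00 -> B


Decoded message: CBCAB


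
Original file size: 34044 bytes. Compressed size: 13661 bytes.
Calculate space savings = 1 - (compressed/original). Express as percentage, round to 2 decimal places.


ratio = compressed/original = 13661/34044 = 0.401275
savings = 1 - ratio = 1 - 0.401275 = 0.598725
as a percentage: 0.598725 * 100 = 59.87%

Space savings = 1 - 13661/34044 = 59.87%


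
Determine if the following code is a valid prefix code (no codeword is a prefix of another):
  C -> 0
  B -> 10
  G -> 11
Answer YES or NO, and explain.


Checking each pair (does one codeword prefix another?):
  C='0' vs B='10': no prefix
  C='0' vs G='11': no prefix
  B='10' vs C='0': no prefix
  B='10' vs G='11': no prefix
  G='11' vs C='0': no prefix
  G='11' vs B='10': no prefix
No violation found over all pairs.

YES -- this is a valid prefix code. No codeword is a prefix of any other codeword.


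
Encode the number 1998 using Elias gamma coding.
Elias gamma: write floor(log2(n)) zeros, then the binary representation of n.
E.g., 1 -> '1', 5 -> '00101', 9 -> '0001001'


num_bits = floor(log2(1998)) + 1 = 11
leading_zeros = num_bits - 1 = 10
binary(1998) = 11111001110

Elias gamma(1998) = '0000000000' + '11111001110' = 000000000011111001110 (21 bits)
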